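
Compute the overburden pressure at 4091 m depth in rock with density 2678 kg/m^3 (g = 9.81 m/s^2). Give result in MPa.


P = rho * g * z / 1e6
= 2678 * 9.81 * 4091 / 1e6
= 107475397.38 / 1e6
= 107.4754 MPa

107.4754


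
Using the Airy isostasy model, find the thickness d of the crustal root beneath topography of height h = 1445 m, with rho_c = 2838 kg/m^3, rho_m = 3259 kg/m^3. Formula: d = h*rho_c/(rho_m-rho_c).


rho_m - rho_c = 3259 - 2838 = 421
d = 1445 * 2838 / 421
= 4100910 / 421
= 9740.88 m

9740.88


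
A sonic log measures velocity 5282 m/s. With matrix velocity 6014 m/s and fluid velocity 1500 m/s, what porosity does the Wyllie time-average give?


1/V - 1/Vm = 1/5282 - 1/6014 = 2.304e-05
1/Vf - 1/Vm = 1/1500 - 1/6014 = 0.00050039
phi = 2.304e-05 / 0.00050039 = 0.0461

0.0461


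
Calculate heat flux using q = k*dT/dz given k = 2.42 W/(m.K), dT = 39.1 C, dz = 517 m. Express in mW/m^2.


q = k * dT / dz * 1000
= 2.42 * 39.1 / 517 * 1000
= 0.183021 * 1000
= 183.0213 mW/m^2

183.0213


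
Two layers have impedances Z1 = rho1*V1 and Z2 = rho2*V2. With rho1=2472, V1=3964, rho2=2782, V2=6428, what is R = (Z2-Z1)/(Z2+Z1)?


Z1 = 2472 * 3964 = 9799008
Z2 = 2782 * 6428 = 17882696
R = (17882696 - 9799008) / (17882696 + 9799008) = 8083688 / 27681704 = 0.292

0.292


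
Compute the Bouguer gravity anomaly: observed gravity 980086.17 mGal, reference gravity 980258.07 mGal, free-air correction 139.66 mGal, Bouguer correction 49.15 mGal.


BA = g_obs - g_ref + FAC - BC
= 980086.17 - 980258.07 + 139.66 - 49.15
= -81.39 mGal

-81.39


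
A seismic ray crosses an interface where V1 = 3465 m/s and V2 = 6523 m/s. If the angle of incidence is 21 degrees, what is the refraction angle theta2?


sin(theta1) = sin(21 deg) = 0.358368
sin(theta2) = V2/V1 * sin(theta1) = 6523/3465 * 0.358368 = 0.674642
theta2 = arcsin(0.674642) = 42.4263 degrees

42.4263


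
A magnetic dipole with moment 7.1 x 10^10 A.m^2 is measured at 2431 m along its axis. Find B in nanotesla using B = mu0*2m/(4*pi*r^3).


m = 7.1 x 10^10 = 71000000000 A.m^2
2m = 142000000000 A.m^2
r^3 = 2431^3 = 14366628991
B = (4pi*10^-7) * 142000000000 / (4*pi * 14366628991) * 1e9
= 178442.462724 / 180536384379.9 * 1e9
= 988.4017 nT

988.4017


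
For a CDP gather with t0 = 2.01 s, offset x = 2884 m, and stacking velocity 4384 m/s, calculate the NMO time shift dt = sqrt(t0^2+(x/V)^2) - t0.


x/Vnmo = 2884/4384 = 0.657847
(x/Vnmo)^2 = 0.432762
t0^2 = 4.0401
sqrt(4.0401 + 0.432762) = 2.114914
dt = 2.114914 - 2.01 = 0.104914

0.104914


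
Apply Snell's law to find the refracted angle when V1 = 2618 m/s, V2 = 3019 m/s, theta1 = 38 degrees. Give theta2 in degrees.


sin(theta1) = sin(38 deg) = 0.615661
sin(theta2) = V2/V1 * sin(theta1) = 3019/2618 * 0.615661 = 0.709963
theta2 = arcsin(0.709963) = 45.2319 degrees

45.2319


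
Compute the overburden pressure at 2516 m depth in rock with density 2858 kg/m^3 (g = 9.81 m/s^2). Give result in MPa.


P = rho * g * z / 1e6
= 2858 * 9.81 * 2516 / 1e6
= 70541041.68 / 1e6
= 70.541 MPa

70.541


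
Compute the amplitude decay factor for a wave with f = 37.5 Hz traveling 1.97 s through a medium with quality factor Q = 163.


pi*f*t/Q = pi*37.5*1.97/163 = 1.423835
A/A0 = exp(-1.423835) = 0.240789

0.240789


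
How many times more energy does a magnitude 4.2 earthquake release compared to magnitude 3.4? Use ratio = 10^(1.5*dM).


M2 - M1 = 4.2 - 3.4 = 0.8
1.5 * 0.8 = 1.2
ratio = 10^1.2 = 15.85

15.85


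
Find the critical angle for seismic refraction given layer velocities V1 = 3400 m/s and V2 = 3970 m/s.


V1/V2 = 3400/3970 = 0.856423
theta_c = arcsin(0.856423) = 58.9173 degrees

58.9173


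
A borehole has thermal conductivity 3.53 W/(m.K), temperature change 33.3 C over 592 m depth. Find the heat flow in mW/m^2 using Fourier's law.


q = k * dT / dz * 1000
= 3.53 * 33.3 / 592 * 1000
= 0.198562 * 1000
= 198.5625 mW/m^2

198.5625


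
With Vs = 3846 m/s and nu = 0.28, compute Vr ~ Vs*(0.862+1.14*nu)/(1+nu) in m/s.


Numerator factor = 0.862 + 1.14*0.28 = 1.1812
Denominator = 1 + 0.28 = 1.28
Vr = 3846 * 1.1812 / 1.28 = 3549.14 m/s

3549.14


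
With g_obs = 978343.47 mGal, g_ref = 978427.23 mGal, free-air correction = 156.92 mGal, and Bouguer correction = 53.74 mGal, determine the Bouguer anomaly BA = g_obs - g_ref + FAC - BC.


BA = g_obs - g_ref + FAC - BC
= 978343.47 - 978427.23 + 156.92 - 53.74
= 19.42 mGal

19.42


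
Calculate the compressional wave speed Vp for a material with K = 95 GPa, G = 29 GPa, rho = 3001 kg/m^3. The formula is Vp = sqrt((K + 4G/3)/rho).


First compute the effective modulus:
K + 4G/3 = 95e9 + 4*29e9/3 = 133666666666.67 Pa
Then divide by density:
133666666666.67 / 3001 = 44540708.6527 Pa/(kg/m^3)
Take the square root:
Vp = sqrt(44540708.6527) = 6673.88 m/s

6673.88


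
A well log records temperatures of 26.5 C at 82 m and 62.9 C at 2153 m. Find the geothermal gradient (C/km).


dT = 62.9 - 26.5 = 36.4 C
dz = 2153 - 82 = 2071 m
gradient = dT/dz * 1000 = 36.4/2071 * 1000 = 17.5761 C/km

17.5761


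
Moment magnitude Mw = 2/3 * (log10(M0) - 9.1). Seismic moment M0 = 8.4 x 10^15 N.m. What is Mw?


log10(M0) = log10(8.4 x 10^15) = 15.9243
Mw = 2/3 * (15.9243 - 9.1)
= 2/3 * 6.8243
= 4.55

4.55


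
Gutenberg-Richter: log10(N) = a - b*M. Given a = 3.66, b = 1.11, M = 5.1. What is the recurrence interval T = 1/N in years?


log10(N) = 3.66 - 1.11*5.1 = -2.001
N = 10^-2.001 = 0.009977
T = 1/N = 1/0.009977 = 100.2305 years

100.2305


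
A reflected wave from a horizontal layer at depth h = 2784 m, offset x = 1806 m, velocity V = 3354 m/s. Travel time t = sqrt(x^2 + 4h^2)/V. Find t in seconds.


x^2 + 4h^2 = 1806^2 + 4*2784^2 = 3261636 + 31002624 = 34264260
sqrt(34264260) = 5853.5681
t = 5853.5681 / 3354 = 1.7452 s

1.7452


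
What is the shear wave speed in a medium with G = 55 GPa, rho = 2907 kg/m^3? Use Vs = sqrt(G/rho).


Convert G to Pa: G = 55e9 Pa
Compute G/rho = 55e9 / 2907 = 18919848.6412
Vs = sqrt(18919848.6412) = 4349.7 m/s

4349.7


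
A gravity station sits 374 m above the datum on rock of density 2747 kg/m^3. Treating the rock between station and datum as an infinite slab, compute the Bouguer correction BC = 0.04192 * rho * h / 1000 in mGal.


BC = 0.04192 * rho * h / 1000
= 0.04192 * 2747 * 374 / 1000
= 43.0677 mGal

43.0677


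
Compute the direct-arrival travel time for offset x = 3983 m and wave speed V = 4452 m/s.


t = x / V
= 3983 / 4452
= 0.8947 s

0.8947


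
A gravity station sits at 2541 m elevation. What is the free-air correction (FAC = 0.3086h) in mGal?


FAC = 0.3086 * h
= 0.3086 * 2541
= 784.1526 mGal

784.1526


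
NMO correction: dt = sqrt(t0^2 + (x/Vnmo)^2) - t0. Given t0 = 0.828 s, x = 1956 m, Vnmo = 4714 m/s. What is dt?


x/Vnmo = 1956/4714 = 0.414934
(x/Vnmo)^2 = 0.17217
t0^2 = 0.685584
sqrt(0.685584 + 0.17217) = 0.92615
dt = 0.92615 - 0.828 = 0.09815

0.09815


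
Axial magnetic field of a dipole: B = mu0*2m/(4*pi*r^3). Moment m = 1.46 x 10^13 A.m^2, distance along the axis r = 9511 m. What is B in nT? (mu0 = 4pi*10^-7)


m = 1.46 x 10^13 = 14600000000000 A.m^2
2m = 29200000000000 A.m^2
r^3 = 9511^3 = 860356699831
B = (4pi*10^-7) * 29200000000000 / (4*pi * 860356699831) * 1e9
= 36693802.193929 / 10811561150623.31 * 1e9
= 3393.9411 nT

3393.9411


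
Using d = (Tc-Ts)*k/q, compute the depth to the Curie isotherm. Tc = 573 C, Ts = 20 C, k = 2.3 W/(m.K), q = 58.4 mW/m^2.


T_Curie - T_surf = 573 - 20 = 553 C
Convert q to W/m^2: 58.4 mW/m^2 = 0.0584 W/m^2
d = 553 * 2.3 / 0.0584 = 21779.11 m

21779.11


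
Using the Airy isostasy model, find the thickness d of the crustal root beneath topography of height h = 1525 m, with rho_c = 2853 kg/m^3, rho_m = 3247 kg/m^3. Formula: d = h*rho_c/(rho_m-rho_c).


rho_m - rho_c = 3247 - 2853 = 394
d = 1525 * 2853 / 394
= 4350825 / 394
= 11042.7 m

11042.7


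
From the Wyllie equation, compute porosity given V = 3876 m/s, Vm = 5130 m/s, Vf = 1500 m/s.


1/V - 1/Vm = 1/3876 - 1/5130 = 6.307e-05
1/Vf - 1/Vm = 1/1500 - 1/5130 = 0.00047173
phi = 6.307e-05 / 0.00047173 = 0.1337

0.1337


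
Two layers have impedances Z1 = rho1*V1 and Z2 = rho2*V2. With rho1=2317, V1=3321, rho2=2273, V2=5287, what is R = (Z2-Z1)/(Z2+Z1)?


Z1 = 2317 * 3321 = 7694757
Z2 = 2273 * 5287 = 12017351
R = (12017351 - 7694757) / (12017351 + 7694757) = 4322594 / 19712108 = 0.2193

0.2193


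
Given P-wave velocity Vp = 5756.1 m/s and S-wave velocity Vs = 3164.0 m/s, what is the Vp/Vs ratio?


Vp/Vs = 5756.1 / 3164.0
= 1.8192

1.8192


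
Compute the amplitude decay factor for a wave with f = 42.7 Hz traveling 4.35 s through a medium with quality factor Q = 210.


pi*f*t/Q = pi*42.7*4.35/210 = 2.778739
A/A0 = exp(-2.778739) = 0.062117

0.062117


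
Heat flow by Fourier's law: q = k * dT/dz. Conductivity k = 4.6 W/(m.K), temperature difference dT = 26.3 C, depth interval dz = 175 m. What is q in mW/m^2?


q = k * dT / dz * 1000
= 4.6 * 26.3 / 175 * 1000
= 0.691314 * 1000
= 691.3143 mW/m^2

691.3143


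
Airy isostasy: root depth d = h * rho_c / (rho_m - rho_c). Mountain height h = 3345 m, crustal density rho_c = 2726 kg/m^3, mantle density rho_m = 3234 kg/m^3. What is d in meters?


rho_m - rho_c = 3234 - 2726 = 508
d = 3345 * 2726 / 508
= 9118470 / 508
= 17949.74 m

17949.74


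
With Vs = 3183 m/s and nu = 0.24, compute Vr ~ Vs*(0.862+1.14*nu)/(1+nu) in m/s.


Numerator factor = 0.862 + 1.14*0.24 = 1.1356
Denominator = 1 + 0.24 = 1.24
Vr = 3183 * 1.1356 / 1.24 = 2915.01 m/s

2915.01


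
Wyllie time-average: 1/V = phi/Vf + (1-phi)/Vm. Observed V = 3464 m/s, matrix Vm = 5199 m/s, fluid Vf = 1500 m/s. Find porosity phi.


1/V - 1/Vm = 1/3464 - 1/5199 = 9.634e-05
1/Vf - 1/Vm = 1/1500 - 1/5199 = 0.00047432
phi = 9.634e-05 / 0.00047432 = 0.2031

0.2031


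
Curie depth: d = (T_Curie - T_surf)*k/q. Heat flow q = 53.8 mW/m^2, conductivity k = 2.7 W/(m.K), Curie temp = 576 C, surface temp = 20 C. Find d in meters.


T_Curie - T_surf = 576 - 20 = 556 C
Convert q to W/m^2: 53.8 mW/m^2 = 0.0538 W/m^2
d = 556 * 2.7 / 0.0538 = 27903.35 m

27903.35


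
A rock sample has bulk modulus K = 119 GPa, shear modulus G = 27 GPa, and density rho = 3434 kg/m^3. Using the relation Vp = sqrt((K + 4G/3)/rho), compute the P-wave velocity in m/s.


First compute the effective modulus:
K + 4G/3 = 119e9 + 4*27e9/3 = 155000000000.0 Pa
Then divide by density:
155000000000.0 / 3434 = 45136866.6278 Pa/(kg/m^3)
Take the square root:
Vp = sqrt(45136866.6278) = 6718.4 m/s

6718.4


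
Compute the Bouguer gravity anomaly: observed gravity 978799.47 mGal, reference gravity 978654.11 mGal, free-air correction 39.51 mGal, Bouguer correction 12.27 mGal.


BA = g_obs - g_ref + FAC - BC
= 978799.47 - 978654.11 + 39.51 - 12.27
= 172.6 mGal

172.6


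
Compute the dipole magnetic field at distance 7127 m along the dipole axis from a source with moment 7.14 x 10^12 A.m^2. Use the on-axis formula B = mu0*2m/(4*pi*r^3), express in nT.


m = 7.14 x 10^12 = 7140000000000 A.m^2
2m = 14280000000000 A.m^2
r^3 = 7127^3 = 362009757383
B = (4pi*10^-7) * 14280000000000 / (4*pi * 362009757383) * 1e9
= 17944777.237305 / 4549148777289.02 * 1e9
= 3944.6451 nT

3944.6451


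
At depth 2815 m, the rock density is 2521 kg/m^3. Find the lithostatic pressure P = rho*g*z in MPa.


P = rho * g * z / 1e6
= 2521 * 9.81 * 2815 / 1e6
= 69617793.15 / 1e6
= 69.6178 MPa

69.6178


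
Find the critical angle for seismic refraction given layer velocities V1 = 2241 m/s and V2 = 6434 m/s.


V1/V2 = 2241/6434 = 0.348306
theta_c = arcsin(0.348306) = 20.3837 degrees

20.3837


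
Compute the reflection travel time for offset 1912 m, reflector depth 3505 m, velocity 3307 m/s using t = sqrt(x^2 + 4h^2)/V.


x^2 + 4h^2 = 1912^2 + 4*3505^2 = 3655744 + 49140100 = 52795844
sqrt(52795844) = 7266.0749
t = 7266.0749 / 3307 = 2.1972 s

2.1972


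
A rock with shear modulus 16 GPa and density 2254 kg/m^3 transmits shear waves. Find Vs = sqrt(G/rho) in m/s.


Convert G to Pa: G = 16e9 Pa
Compute G/rho = 16e9 / 2254 = 7098491.5705
Vs = sqrt(7098491.5705) = 2664.3 m/s

2664.3


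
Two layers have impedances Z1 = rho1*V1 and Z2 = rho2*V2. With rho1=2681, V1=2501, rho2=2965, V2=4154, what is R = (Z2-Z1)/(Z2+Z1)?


Z1 = 2681 * 2501 = 6705181
Z2 = 2965 * 4154 = 12316610
R = (12316610 - 6705181) / (12316610 + 6705181) = 5611429 / 19021791 = 0.295

0.295


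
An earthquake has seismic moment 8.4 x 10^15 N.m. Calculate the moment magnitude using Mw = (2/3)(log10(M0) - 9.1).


log10(M0) = log10(8.4 x 10^15) = 15.9243
Mw = 2/3 * (15.9243 - 9.1)
= 2/3 * 6.8243
= 4.55

4.55


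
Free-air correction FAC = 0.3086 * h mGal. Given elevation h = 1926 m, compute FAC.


FAC = 0.3086 * h
= 0.3086 * 1926
= 594.3636 mGal

594.3636


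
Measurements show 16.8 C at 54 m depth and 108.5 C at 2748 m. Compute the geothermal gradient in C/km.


dT = 108.5 - 16.8 = 91.7 C
dz = 2748 - 54 = 2694 m
gradient = dT/dz * 1000 = 91.7/2694 * 1000 = 34.0386 C/km

34.0386


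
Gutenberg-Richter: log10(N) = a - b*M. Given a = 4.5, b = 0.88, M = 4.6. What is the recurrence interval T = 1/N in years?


log10(N) = 4.5 - 0.88*4.6 = 0.452
N = 10^0.452 = 2.831392
T = 1/N = 1/2.831392 = 0.3532 years

0.3532


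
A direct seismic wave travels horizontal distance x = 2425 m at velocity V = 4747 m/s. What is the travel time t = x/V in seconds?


t = x / V
= 2425 / 4747
= 0.5108 s

0.5108


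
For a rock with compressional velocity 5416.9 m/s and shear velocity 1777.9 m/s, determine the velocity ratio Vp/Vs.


Vp/Vs = 5416.9 / 1777.9
= 3.0468

3.0468


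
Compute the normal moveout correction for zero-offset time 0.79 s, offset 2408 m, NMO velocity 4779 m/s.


x/Vnmo = 2408/4779 = 0.503871
(x/Vnmo)^2 = 0.253886
t0^2 = 0.6241
sqrt(0.6241 + 0.253886) = 0.937009
dt = 0.937009 - 0.79 = 0.147009

0.147009


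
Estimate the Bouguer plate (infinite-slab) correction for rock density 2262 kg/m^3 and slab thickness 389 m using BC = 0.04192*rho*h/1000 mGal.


BC = 0.04192 * rho * h / 1000
= 0.04192 * 2262 * 389 / 1000
= 36.8862 mGal

36.8862


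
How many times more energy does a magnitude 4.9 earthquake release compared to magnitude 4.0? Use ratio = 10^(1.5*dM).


M2 - M1 = 4.9 - 4.0 = 0.9
1.5 * 0.9 = 1.35
ratio = 10^1.35 = 22.39

22.39


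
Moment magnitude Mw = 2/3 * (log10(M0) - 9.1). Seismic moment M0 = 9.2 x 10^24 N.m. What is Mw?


log10(M0) = log10(9.2 x 10^24) = 24.9638
Mw = 2/3 * (24.9638 - 9.1)
= 2/3 * 15.8638
= 10.58

10.58


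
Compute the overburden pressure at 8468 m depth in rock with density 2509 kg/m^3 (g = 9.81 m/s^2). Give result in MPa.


P = rho * g * z / 1e6
= 2509 * 9.81 * 8468 / 1e6
= 208425339.72 / 1e6
= 208.4253 MPa

208.4253


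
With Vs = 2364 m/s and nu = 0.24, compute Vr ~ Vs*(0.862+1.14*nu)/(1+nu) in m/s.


Numerator factor = 0.862 + 1.14*0.24 = 1.1356
Denominator = 1 + 0.24 = 1.24
Vr = 2364 * 1.1356 / 1.24 = 2164.97 m/s

2164.97


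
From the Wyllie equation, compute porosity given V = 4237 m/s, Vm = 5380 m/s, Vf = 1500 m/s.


1/V - 1/Vm = 1/4237 - 1/5380 = 5.014e-05
1/Vf - 1/Vm = 1/1500 - 1/5380 = 0.00048079
phi = 5.014e-05 / 0.00048079 = 0.1043

0.1043


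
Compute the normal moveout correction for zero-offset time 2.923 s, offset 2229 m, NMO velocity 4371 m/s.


x/Vnmo = 2229/4371 = 0.509952
(x/Vnmo)^2 = 0.260051
t0^2 = 8.543929
sqrt(8.543929 + 0.260051) = 2.96715
dt = 2.96715 - 2.923 = 0.04415

0.04415


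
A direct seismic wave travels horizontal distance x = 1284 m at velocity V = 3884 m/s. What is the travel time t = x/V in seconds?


t = x / V
= 1284 / 3884
= 0.3306 s

0.3306


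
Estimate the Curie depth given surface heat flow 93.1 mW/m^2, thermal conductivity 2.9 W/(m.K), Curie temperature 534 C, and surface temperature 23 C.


T_Curie - T_surf = 534 - 23 = 511 C
Convert q to W/m^2: 93.1 mW/m^2 = 0.0931 W/m^2
d = 511 * 2.9 / 0.0931 = 15917.29 m

15917.29


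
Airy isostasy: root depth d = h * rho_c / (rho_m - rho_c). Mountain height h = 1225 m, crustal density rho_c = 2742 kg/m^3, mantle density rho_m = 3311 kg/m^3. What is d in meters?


rho_m - rho_c = 3311 - 2742 = 569
d = 1225 * 2742 / 569
= 3358950 / 569
= 5903.25 m

5903.25


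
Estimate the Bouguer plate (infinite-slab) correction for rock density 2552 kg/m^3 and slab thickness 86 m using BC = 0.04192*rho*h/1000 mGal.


BC = 0.04192 * rho * h / 1000
= 0.04192 * 2552 * 86 / 1000
= 9.2003 mGal

9.2003


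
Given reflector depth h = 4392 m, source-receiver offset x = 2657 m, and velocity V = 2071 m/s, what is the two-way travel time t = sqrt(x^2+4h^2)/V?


x^2 + 4h^2 = 2657^2 + 4*4392^2 = 7059649 + 77158656 = 84218305
sqrt(84218305) = 9177.0532
t = 9177.0532 / 2071 = 4.4312 s

4.4312


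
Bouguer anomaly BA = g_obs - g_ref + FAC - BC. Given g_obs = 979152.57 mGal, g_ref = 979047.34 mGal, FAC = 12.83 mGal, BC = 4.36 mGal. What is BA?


BA = g_obs - g_ref + FAC - BC
= 979152.57 - 979047.34 + 12.83 - 4.36
= 113.7 mGal

113.7


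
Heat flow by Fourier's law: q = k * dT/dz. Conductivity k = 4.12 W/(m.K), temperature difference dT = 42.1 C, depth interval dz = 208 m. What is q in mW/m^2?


q = k * dT / dz * 1000
= 4.12 * 42.1 / 208 * 1000
= 0.833904 * 1000
= 833.9038 mW/m^2

833.9038


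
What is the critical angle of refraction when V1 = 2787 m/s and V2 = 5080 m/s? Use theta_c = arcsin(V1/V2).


V1/V2 = 2787/5080 = 0.548622
theta_c = arcsin(0.548622) = 33.2725 degrees

33.2725


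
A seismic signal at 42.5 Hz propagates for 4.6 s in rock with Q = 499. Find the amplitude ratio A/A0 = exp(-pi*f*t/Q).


pi*f*t/Q = pi*42.5*4.6/499 = 1.230824
A/A0 = exp(-1.230824) = 0.292052

0.292052


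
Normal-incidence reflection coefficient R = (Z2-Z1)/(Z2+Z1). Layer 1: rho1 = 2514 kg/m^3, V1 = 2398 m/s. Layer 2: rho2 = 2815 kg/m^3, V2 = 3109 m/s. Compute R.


Z1 = 2514 * 2398 = 6028572
Z2 = 2815 * 3109 = 8751835
R = (8751835 - 6028572) / (8751835 + 6028572) = 2723263 / 14780407 = 0.1842

0.1842


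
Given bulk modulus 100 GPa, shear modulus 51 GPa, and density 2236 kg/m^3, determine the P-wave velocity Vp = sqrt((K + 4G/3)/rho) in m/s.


First compute the effective modulus:
K + 4G/3 = 100e9 + 4*51e9/3 = 168000000000.0 Pa
Then divide by density:
168000000000.0 / 2236 = 75134168.1574 Pa/(kg/m^3)
Take the square root:
Vp = sqrt(75134168.1574) = 8668.0 m/s

8668.0


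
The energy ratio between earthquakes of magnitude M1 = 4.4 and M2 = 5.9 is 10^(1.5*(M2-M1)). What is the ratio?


M2 - M1 = 5.9 - 4.4 = 1.5
1.5 * 1.5 = 2.25
ratio = 10^2.25 = 177.83

177.83


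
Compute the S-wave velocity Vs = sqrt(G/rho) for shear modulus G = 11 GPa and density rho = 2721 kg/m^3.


Convert G to Pa: G = 11e9 Pa
Compute G/rho = 11e9 / 2721 = 4042631.3855
Vs = sqrt(4042631.3855) = 2010.63 m/s

2010.63


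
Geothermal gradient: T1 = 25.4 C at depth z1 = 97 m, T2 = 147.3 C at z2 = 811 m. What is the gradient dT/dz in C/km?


dT = 147.3 - 25.4 = 121.9 C
dz = 811 - 97 = 714 m
gradient = dT/dz * 1000 = 121.9/714 * 1000 = 170.7283 C/km

170.7283


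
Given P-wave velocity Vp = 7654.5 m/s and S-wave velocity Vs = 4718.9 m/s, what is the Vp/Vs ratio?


Vp/Vs = 7654.5 / 4718.9
= 1.6221

1.6221


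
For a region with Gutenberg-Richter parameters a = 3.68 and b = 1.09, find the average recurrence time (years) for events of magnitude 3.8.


log10(N) = 3.68 - 1.09*3.8 = -0.462
N = 10^-0.462 = 0.345144
T = 1/N = 1/0.345144 = 2.8973 years

2.8973


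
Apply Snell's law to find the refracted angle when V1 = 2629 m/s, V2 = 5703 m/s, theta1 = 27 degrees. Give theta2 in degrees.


sin(theta1) = sin(27 deg) = 0.45399
sin(theta2) = V2/V1 * sin(theta1) = 5703/2629 * 0.45399 = 0.984826
theta2 = arcsin(0.984826) = 80.0061 degrees

80.0061


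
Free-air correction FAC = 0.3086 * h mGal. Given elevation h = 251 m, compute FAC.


FAC = 0.3086 * h
= 0.3086 * 251
= 77.4586 mGal

77.4586


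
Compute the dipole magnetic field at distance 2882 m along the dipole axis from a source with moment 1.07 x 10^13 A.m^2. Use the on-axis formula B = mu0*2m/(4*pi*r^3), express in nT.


m = 1.07 x 10^13 = 10700000000000 A.m^2
2m = 21400000000000 A.m^2
r^3 = 2882^3 = 23937672968
B = (4pi*10^-7) * 21400000000000 / (4*pi * 23937672968) * 1e9
= 26892033.114729 / 300809670161.22 * 1e9
= 89398.8318 nT

89398.8318


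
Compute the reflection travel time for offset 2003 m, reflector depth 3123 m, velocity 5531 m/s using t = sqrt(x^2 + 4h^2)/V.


x^2 + 4h^2 = 2003^2 + 4*3123^2 = 4012009 + 39012516 = 43024525
sqrt(43024525) = 6559.3083
t = 6559.3083 / 5531 = 1.1859 s

1.1859


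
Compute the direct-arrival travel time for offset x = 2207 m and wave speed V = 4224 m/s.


t = x / V
= 2207 / 4224
= 0.5225 s

0.5225


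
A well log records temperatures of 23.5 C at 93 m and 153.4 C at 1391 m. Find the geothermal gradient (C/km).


dT = 153.4 - 23.5 = 129.9 C
dz = 1391 - 93 = 1298 m
gradient = dT/dz * 1000 = 129.9/1298 * 1000 = 100.077 C/km

100.077


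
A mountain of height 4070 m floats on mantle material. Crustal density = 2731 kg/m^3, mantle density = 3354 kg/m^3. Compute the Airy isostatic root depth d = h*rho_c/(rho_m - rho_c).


rho_m - rho_c = 3354 - 2731 = 623
d = 4070 * 2731 / 623
= 11115170 / 623
= 17841.36 m

17841.36


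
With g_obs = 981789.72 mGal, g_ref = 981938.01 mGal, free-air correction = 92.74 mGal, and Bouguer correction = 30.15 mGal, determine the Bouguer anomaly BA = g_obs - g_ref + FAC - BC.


BA = g_obs - g_ref + FAC - BC
= 981789.72 - 981938.01 + 92.74 - 30.15
= -85.7 mGal

-85.7


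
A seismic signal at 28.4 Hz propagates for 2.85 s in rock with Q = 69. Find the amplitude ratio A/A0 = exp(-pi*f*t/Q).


pi*f*t/Q = pi*28.4*2.85/69 = 3.685225
A/A0 = exp(-3.685225) = 0.025092

0.025092


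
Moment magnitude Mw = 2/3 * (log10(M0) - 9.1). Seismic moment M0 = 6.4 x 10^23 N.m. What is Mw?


log10(M0) = log10(6.4 x 10^23) = 23.8062
Mw = 2/3 * (23.8062 - 9.1)
= 2/3 * 14.7062
= 9.8

9.8


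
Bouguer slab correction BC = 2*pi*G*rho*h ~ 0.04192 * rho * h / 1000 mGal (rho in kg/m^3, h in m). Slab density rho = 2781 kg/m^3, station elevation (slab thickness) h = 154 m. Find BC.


BC = 0.04192 * rho * h / 1000
= 0.04192 * 2781 * 154 / 1000
= 17.9532 mGal

17.9532


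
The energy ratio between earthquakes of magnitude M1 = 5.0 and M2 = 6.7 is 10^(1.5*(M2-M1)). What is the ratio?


M2 - M1 = 6.7 - 5.0 = 1.7
1.5 * 1.7 = 2.55
ratio = 10^2.55 = 354.81

354.81


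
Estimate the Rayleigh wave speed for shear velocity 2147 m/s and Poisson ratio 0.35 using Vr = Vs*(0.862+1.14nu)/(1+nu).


Numerator factor = 0.862 + 1.14*0.35 = 1.261
Denominator = 1 + 0.35 = 1.35
Vr = 2147 * 1.261 / 1.35 = 2005.46 m/s

2005.46


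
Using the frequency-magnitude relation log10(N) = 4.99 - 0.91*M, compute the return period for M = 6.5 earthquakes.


log10(N) = 4.99 - 0.91*6.5 = -0.925
N = 10^-0.925 = 0.11885
T = 1/N = 1/0.11885 = 8.414 years

8.414


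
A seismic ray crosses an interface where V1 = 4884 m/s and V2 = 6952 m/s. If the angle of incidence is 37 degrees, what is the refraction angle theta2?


sin(theta1) = sin(37 deg) = 0.601815
sin(theta2) = V2/V1 * sin(theta1) = 6952/4884 * 0.601815 = 0.856638
theta2 = arcsin(0.856638) = 58.9411 degrees

58.9411


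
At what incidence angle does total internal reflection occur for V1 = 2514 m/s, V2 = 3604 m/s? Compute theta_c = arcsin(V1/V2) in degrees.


V1/V2 = 2514/3604 = 0.697558
theta_c = arcsin(0.697558) = 44.2314 degrees

44.2314


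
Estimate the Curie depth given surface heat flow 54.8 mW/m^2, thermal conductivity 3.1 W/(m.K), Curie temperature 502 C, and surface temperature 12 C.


T_Curie - T_surf = 502 - 12 = 490 C
Convert q to W/m^2: 54.8 mW/m^2 = 0.0548 W/m^2
d = 490 * 3.1 / 0.0548 = 27718.98 m

27718.98


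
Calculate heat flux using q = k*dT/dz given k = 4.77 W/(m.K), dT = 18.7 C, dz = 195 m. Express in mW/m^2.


q = k * dT / dz * 1000
= 4.77 * 18.7 / 195 * 1000
= 0.457431 * 1000
= 457.4308 mW/m^2

457.4308


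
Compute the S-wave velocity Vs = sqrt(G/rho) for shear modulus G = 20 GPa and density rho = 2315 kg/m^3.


Convert G to Pa: G = 20e9 Pa
Compute G/rho = 20e9 / 2315 = 8639308.8553
Vs = sqrt(8639308.8553) = 2939.27 m/s

2939.27


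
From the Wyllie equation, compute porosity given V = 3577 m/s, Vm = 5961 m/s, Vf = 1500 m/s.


1/V - 1/Vm = 1/3577 - 1/5961 = 0.00011181
1/Vf - 1/Vm = 1/1500 - 1/5961 = 0.00049891
phi = 0.00011181 / 0.00049891 = 0.2241

0.2241


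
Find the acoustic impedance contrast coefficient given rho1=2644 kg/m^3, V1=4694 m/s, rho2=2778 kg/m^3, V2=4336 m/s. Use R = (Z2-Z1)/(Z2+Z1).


Z1 = 2644 * 4694 = 12410936
Z2 = 2778 * 4336 = 12045408
R = (12045408 - 12410936) / (12045408 + 12410936) = -365528 / 24456344 = -0.0149

-0.0149


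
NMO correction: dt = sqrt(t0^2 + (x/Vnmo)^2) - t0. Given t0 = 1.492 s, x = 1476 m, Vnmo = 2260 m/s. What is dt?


x/Vnmo = 1476/2260 = 0.653097
(x/Vnmo)^2 = 0.426536
t0^2 = 2.226064
sqrt(2.226064 + 0.426536) = 1.62868
dt = 1.62868 - 1.492 = 0.13668

0.13668


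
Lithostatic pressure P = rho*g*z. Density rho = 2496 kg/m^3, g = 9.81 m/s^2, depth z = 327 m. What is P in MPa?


P = rho * g * z / 1e6
= 2496 * 9.81 * 327 / 1e6
= 8006843.52 / 1e6
= 8.0068 MPa

8.0068


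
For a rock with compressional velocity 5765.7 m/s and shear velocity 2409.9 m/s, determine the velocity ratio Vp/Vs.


Vp/Vs = 5765.7 / 2409.9
= 2.3925

2.3925


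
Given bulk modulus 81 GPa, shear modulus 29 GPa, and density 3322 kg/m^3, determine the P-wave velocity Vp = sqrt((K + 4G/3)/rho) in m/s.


First compute the effective modulus:
K + 4G/3 = 81e9 + 4*29e9/3 = 119666666666.67 Pa
Then divide by density:
119666666666.67 / 3322 = 36022476.4198 Pa/(kg/m^3)
Take the square root:
Vp = sqrt(36022476.4198) = 6001.87 m/s

6001.87


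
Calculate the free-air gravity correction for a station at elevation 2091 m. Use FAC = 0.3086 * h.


FAC = 0.3086 * h
= 0.3086 * 2091
= 645.2826 mGal

645.2826


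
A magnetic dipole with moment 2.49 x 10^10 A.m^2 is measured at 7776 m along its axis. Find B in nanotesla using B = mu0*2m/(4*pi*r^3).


m = 2.49 x 10^10 = 24900000000 A.m^2
2m = 49800000000 A.m^2
r^3 = 7776^3 = 470184984576
B = (4pi*10^-7) * 49800000000 / (4*pi * 470184984576) * 1e9
= 62580.52566 / 5908518773488.77 * 1e9
= 10.5916 nT

10.5916


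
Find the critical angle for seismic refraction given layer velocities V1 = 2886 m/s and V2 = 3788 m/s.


V1/V2 = 2886/3788 = 0.76188
theta_c = arcsin(0.76188) = 49.6302 degrees

49.6302


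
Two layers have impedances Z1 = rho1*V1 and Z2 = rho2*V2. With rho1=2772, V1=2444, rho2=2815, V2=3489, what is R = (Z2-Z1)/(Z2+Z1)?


Z1 = 2772 * 2444 = 6774768
Z2 = 2815 * 3489 = 9821535
R = (9821535 - 6774768) / (9821535 + 6774768) = 3046767 / 16596303 = 0.1836

0.1836


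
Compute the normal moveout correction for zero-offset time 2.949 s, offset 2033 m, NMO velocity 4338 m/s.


x/Vnmo = 2033/4338 = 0.468649
(x/Vnmo)^2 = 0.219632
t0^2 = 8.696601
sqrt(8.696601 + 0.219632) = 2.986006
dt = 2.986006 - 2.949 = 0.037006

0.037006


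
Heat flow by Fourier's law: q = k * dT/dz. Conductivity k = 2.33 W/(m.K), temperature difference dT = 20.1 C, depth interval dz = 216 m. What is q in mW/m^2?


q = k * dT / dz * 1000
= 2.33 * 20.1 / 216 * 1000
= 0.216819 * 1000
= 216.8194 mW/m^2

216.8194


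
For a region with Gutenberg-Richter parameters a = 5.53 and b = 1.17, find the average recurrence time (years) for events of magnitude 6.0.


log10(N) = 5.53 - 1.17*6.0 = -1.49
N = 10^-1.49 = 0.032359
T = 1/N = 1/0.032359 = 30.903 years

30.903


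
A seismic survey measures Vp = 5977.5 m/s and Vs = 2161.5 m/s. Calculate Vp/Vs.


Vp/Vs = 5977.5 / 2161.5
= 2.7654

2.7654


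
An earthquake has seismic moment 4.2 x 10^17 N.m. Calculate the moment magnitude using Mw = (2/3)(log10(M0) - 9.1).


log10(M0) = log10(4.2 x 10^17) = 17.6232
Mw = 2/3 * (17.6232 - 9.1)
= 2/3 * 8.5232
= 5.68

5.68


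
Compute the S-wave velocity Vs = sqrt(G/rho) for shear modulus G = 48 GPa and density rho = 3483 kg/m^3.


Convert G to Pa: G = 48e9 Pa
Compute G/rho = 48e9 / 3483 = 13781223.0835
Vs = sqrt(13781223.0835) = 3712.31 m/s

3712.31


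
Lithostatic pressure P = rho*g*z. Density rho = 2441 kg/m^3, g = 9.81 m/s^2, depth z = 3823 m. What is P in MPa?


P = rho * g * z / 1e6
= 2441 * 9.81 * 3823 / 1e6
= 91546360.83 / 1e6
= 91.5464 MPa

91.5464


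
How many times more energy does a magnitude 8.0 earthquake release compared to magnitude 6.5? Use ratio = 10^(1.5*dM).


M2 - M1 = 8.0 - 6.5 = 1.5
1.5 * 1.5 = 2.25
ratio = 10^2.25 = 177.83

177.83


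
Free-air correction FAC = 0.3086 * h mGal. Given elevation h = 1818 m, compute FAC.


FAC = 0.3086 * h
= 0.3086 * 1818
= 561.0348 mGal

561.0348


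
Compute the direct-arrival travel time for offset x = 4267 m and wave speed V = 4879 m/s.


t = x / V
= 4267 / 4879
= 0.8746 s

0.8746


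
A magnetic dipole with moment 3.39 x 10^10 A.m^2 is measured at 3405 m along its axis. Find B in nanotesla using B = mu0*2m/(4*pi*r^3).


m = 3.39 x 10^10 = 33900000000 A.m^2
2m = 67800000000 A.m^2
r^3 = 3405^3 = 39477655125
B = (4pi*10^-7) * 67800000000 / (4*pi * 39477655125) * 1e9
= 85199.992765 / 496090845286.61 * 1e9
= 171.7427 nT

171.7427


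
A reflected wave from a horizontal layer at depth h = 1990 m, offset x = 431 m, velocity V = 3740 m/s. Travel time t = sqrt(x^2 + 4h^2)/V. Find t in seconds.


x^2 + 4h^2 = 431^2 + 4*1990^2 = 185761 + 15840400 = 16026161
sqrt(16026161) = 4003.2688
t = 4003.2688 / 3740 = 1.0704 s

1.0704


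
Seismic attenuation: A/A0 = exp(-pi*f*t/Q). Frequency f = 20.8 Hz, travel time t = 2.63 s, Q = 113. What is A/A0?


pi*f*t/Q = pi*20.8*2.63/113 = 1.520864
A/A0 = exp(-1.520864) = 0.218523

0.218523


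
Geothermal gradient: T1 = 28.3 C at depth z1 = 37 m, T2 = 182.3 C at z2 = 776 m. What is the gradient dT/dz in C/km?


dT = 182.3 - 28.3 = 154.0 C
dz = 776 - 37 = 739 m
gradient = dT/dz * 1000 = 154.0/739 * 1000 = 208.3897 C/km

208.3897


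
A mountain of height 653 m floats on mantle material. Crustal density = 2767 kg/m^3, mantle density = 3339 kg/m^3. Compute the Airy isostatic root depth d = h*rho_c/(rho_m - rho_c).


rho_m - rho_c = 3339 - 2767 = 572
d = 653 * 2767 / 572
= 1806851 / 572
= 3158.83 m

3158.83


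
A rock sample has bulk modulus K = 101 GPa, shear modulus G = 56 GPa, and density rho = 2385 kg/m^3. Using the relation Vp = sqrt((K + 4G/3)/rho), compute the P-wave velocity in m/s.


First compute the effective modulus:
K + 4G/3 = 101e9 + 4*56e9/3 = 175666666666.67 Pa
Then divide by density:
175666666666.67 / 2385 = 73654786.8623 Pa/(kg/m^3)
Take the square root:
Vp = sqrt(73654786.8623) = 8582.24 m/s

8582.24


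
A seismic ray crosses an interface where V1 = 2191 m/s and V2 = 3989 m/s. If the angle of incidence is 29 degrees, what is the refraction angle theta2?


sin(theta1) = sin(29 deg) = 0.48481
sin(theta2) = V2/V1 * sin(theta1) = 3989/2191 * 0.48481 = 0.882659
theta2 = arcsin(0.882659) = 61.9648 degrees

61.9648


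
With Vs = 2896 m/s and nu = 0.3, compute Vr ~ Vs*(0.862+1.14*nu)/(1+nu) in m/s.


Numerator factor = 0.862 + 1.14*0.3 = 1.204
Denominator = 1 + 0.3 = 1.3
Vr = 2896 * 1.204 / 1.3 = 2682.14 m/s

2682.14


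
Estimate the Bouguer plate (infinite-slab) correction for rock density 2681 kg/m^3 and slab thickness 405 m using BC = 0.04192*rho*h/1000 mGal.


BC = 0.04192 * rho * h / 1000
= 0.04192 * 2681 * 405 / 1000
= 45.5169 mGal

45.5169


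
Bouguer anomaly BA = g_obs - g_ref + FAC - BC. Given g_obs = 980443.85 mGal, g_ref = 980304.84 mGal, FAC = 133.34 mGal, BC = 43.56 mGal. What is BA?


BA = g_obs - g_ref + FAC - BC
= 980443.85 - 980304.84 + 133.34 - 43.56
= 228.79 mGal

228.79


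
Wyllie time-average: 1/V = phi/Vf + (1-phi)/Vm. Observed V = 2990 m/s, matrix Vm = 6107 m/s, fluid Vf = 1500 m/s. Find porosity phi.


1/V - 1/Vm = 1/2990 - 1/6107 = 0.0001707
1/Vf - 1/Vm = 1/1500 - 1/6107 = 0.00050292
phi = 0.0001707 / 0.00050292 = 0.3394

0.3394


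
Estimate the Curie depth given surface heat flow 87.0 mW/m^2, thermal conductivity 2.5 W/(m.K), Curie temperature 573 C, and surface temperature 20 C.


T_Curie - T_surf = 573 - 20 = 553 C
Convert q to W/m^2: 87.0 mW/m^2 = 0.087 W/m^2
d = 553 * 2.5 / 0.087 = 15890.8 m

15890.8


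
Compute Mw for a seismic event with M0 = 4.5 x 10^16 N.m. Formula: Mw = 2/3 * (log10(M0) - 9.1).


log10(M0) = log10(4.5 x 10^16) = 16.6532
Mw = 2/3 * (16.6532 - 9.1)
= 2/3 * 7.5532
= 5.04

5.04


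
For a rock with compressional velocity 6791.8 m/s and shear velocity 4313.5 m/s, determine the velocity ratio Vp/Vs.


Vp/Vs = 6791.8 / 4313.5
= 1.5745

1.5745


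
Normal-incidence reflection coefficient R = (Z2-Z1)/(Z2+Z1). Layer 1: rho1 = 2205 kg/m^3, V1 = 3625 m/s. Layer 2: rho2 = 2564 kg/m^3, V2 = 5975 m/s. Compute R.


Z1 = 2205 * 3625 = 7993125
Z2 = 2564 * 5975 = 15319900
R = (15319900 - 7993125) / (15319900 + 7993125) = 7326775 / 23313025 = 0.3143

0.3143


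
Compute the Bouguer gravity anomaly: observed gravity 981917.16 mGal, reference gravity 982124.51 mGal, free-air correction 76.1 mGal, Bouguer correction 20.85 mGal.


BA = g_obs - g_ref + FAC - BC
= 981917.16 - 982124.51 + 76.1 - 20.85
= -152.1 mGal

-152.1


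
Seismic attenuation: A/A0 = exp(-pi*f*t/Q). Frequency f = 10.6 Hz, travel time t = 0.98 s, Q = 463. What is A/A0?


pi*f*t/Q = pi*10.6*0.98/463 = 0.070486
A/A0 = exp(-0.070486) = 0.931941

0.931941


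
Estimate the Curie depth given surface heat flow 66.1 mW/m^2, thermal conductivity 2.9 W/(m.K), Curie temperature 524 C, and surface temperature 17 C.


T_Curie - T_surf = 524 - 17 = 507 C
Convert q to W/m^2: 66.1 mW/m^2 = 0.0661 W/m^2
d = 507 * 2.9 / 0.0661 = 22243.57 m

22243.57


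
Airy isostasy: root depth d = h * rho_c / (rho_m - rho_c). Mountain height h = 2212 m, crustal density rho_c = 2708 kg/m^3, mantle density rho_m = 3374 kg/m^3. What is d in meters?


rho_m - rho_c = 3374 - 2708 = 666
d = 2212 * 2708 / 666
= 5990096 / 666
= 8994.14 m

8994.14


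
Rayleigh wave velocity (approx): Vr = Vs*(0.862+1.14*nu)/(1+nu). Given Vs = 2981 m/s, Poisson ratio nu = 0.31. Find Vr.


Numerator factor = 0.862 + 1.14*0.31 = 1.2154
Denominator = 1 + 0.31 = 1.31
Vr = 2981 * 1.2154 / 1.31 = 2765.73 m/s

2765.73


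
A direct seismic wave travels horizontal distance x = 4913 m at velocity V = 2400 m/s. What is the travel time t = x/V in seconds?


t = x / V
= 4913 / 2400
= 2.0471 s

2.0471


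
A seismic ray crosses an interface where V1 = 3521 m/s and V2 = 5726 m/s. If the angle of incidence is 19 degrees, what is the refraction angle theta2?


sin(theta1) = sin(19 deg) = 0.325568
sin(theta2) = V2/V1 * sin(theta1) = 5726/3521 * 0.325568 = 0.529453
theta2 = arcsin(0.529453) = 31.9685 degrees

31.9685


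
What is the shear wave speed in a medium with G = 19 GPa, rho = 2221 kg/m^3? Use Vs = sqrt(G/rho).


Convert G to Pa: G = 19e9 Pa
Compute G/rho = 19e9 / 2221 = 8554705.0878
Vs = sqrt(8554705.0878) = 2924.84 m/s

2924.84


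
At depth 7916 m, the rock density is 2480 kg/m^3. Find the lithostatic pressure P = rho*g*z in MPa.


P = rho * g * z / 1e6
= 2480 * 9.81 * 7916 / 1e6
= 192586780.8 / 1e6
= 192.5868 MPa

192.5868


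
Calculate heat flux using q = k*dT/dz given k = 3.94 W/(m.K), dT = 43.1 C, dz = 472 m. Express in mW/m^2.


q = k * dT / dz * 1000
= 3.94 * 43.1 / 472 * 1000
= 0.359775 * 1000
= 359.7754 mW/m^2

359.7754


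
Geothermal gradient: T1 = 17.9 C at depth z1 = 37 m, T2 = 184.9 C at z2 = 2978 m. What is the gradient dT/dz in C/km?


dT = 184.9 - 17.9 = 167.0 C
dz = 2978 - 37 = 2941 m
gradient = dT/dz * 1000 = 167.0/2941 * 1000 = 56.7834 C/km

56.7834


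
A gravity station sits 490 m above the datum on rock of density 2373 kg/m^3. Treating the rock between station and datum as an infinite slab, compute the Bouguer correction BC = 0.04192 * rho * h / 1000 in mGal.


BC = 0.04192 * rho * h / 1000
= 0.04192 * 2373 * 490 / 1000
= 48.7433 mGal

48.7433


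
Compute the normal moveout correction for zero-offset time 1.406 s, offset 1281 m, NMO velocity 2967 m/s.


x/Vnmo = 1281/2967 = 0.431749
(x/Vnmo)^2 = 0.186407
t0^2 = 1.976836
sqrt(1.976836 + 0.186407) = 1.470797
dt = 1.470797 - 1.406 = 0.064797

0.064797


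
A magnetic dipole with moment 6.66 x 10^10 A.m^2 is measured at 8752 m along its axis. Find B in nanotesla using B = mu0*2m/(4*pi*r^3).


m = 6.66 x 10^10 = 66600000000 A.m^2
2m = 133200000000 A.m^2
r^3 = 8752^3 = 670381355008
B = (4pi*10^-7) * 133200000000 / (4*pi * 670381355008) * 1e9
= 167384.056583 / 8424260559986.82 * 1e9
= 19.8693 nT

19.8693


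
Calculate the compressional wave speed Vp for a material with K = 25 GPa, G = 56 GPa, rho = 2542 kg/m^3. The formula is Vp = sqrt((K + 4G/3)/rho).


First compute the effective modulus:
K + 4G/3 = 25e9 + 4*56e9/3 = 99666666666.67 Pa
Then divide by density:
99666666666.67 / 2542 = 39207972.7249 Pa/(kg/m^3)
Take the square root:
Vp = sqrt(39207972.7249) = 6261.63 m/s

6261.63


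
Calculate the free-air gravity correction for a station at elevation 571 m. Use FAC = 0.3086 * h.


FAC = 0.3086 * h
= 0.3086 * 571
= 176.2106 mGal

176.2106


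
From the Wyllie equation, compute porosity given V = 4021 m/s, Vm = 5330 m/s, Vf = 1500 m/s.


1/V - 1/Vm = 1/4021 - 1/5330 = 6.108e-05
1/Vf - 1/Vm = 1/1500 - 1/5330 = 0.00047905
phi = 6.108e-05 / 0.00047905 = 0.1275

0.1275


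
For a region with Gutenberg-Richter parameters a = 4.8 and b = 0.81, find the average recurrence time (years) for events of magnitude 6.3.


log10(N) = 4.8 - 0.81*6.3 = -0.303
N = 10^-0.303 = 0.497737
T = 1/N = 1/0.497737 = 2.0091 years

2.0091


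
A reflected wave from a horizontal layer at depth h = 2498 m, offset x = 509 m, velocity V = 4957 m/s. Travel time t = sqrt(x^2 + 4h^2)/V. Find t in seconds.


x^2 + 4h^2 = 509^2 + 4*2498^2 = 259081 + 24960016 = 25219097
sqrt(25219097) = 5021.8619
t = 5021.8619 / 4957 = 1.0131 s

1.0131


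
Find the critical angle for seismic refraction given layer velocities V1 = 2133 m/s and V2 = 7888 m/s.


V1/V2 = 2133/7888 = 0.270411
theta_c = arcsin(0.270411) = 15.6887 degrees

15.6887


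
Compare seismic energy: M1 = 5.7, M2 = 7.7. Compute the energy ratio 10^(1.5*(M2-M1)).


M2 - M1 = 7.7 - 5.7 = 2.0
1.5 * 2.0 = 3.0
ratio = 10^3.0 = 1000.0

1000.0


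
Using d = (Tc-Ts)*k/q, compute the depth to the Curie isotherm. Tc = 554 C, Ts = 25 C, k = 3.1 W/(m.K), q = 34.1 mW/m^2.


T_Curie - T_surf = 554 - 25 = 529 C
Convert q to W/m^2: 34.1 mW/m^2 = 0.0341 W/m^2
d = 529 * 3.1 / 0.0341 = 48090.91 m

48090.91


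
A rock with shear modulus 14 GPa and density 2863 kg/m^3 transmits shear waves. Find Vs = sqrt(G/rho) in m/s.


Convert G to Pa: G = 14e9 Pa
Compute G/rho = 14e9 / 2863 = 4889975.5501
Vs = sqrt(4889975.5501) = 2211.33 m/s

2211.33


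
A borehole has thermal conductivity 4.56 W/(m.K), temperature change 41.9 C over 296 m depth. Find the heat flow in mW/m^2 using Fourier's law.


q = k * dT / dz * 1000
= 4.56 * 41.9 / 296 * 1000
= 0.645486 * 1000
= 645.4865 mW/m^2

645.4865


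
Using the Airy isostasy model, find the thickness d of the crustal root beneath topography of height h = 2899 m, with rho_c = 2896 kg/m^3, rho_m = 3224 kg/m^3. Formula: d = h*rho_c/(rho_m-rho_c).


rho_m - rho_c = 3224 - 2896 = 328
d = 2899 * 2896 / 328
= 8395504 / 328
= 25596.05 m

25596.05


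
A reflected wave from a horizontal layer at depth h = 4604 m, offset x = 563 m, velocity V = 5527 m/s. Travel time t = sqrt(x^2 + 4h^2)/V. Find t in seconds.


x^2 + 4h^2 = 563^2 + 4*4604^2 = 316969 + 84787264 = 85104233
sqrt(85104233) = 9225.1956
t = 9225.1956 / 5527 = 1.6691 s

1.6691
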